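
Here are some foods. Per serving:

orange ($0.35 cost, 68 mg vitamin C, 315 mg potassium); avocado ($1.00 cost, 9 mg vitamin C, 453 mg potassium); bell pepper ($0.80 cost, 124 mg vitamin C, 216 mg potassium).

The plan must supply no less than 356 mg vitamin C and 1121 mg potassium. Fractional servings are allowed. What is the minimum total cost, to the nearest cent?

$1.83

An LP optimum is at a vertex; with two nutrient constraints at most two foods are used. Check each candidate.
orange only: max(356/68, 1121/315) = 5.235 servings → $1.83.
avocado only: max(356/9, 1121/453) = 39.56 servings → $39.56.
bell pepper only: max(356/124, 1121/216) = 5.19 servings → $4.15.
orange + avocado: intersection lies outside the first quadrant.
orange + bell pepper with both tight: 2.548 servings and 1.473 servings → $2.07.
avocado + bell pepper with both tight: 1.145 servings and 2.788 servings → $3.38.
The minimum over all feasible corners is $1.83.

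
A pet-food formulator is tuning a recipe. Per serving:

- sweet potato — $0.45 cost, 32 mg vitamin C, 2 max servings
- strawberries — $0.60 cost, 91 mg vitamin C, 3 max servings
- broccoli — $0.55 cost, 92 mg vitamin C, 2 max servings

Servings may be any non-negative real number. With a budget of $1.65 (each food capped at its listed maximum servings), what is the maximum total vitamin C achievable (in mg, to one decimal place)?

Vitamin C per dollar: broccoli 167.3, strawberries 151.7, sweet potato 71.11.
Take 2 servings of broccoli: spends $1.10, +184.0 mg vitamin C (running total 184.0 mg).
Take 0.9167 servings of strawberries: spends $0.55, +83.4 mg vitamin C (running total 267.4 mg).
Filling greedily by vitamin C-per-dollar is optimal for one linear limit, giving 267.4 mg.

267.4 mg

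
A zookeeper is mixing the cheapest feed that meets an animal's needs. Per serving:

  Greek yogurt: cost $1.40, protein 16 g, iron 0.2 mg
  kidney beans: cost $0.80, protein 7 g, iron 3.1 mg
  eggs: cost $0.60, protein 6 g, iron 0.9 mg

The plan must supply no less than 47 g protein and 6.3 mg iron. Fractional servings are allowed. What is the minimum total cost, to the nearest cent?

$4.47

For a min-cost LP with two ≥-constraints, a basic feasible solution has at most two positive variables.
Greek yogurt only: max(47/16, 6.3/0.2) = 31.5 servings → $44.10.
kidney beans only: max(47/7, 6.3/3.1) = 6.714 servings → $5.37.
eggs only: max(47/6, 6.3/0.9) = 7.833 servings → $4.70.
Greek yogurt + kidney beans with both tight: 2.108 servings and 1.896 servings → $4.47.
Greek yogurt + eggs with both tight: 0.3409 servings and 6.924 servings → $4.63.
kidney beans + eggs with both targets exact would need a negative amount; discard.
Cheapest feasible corner: $4.47.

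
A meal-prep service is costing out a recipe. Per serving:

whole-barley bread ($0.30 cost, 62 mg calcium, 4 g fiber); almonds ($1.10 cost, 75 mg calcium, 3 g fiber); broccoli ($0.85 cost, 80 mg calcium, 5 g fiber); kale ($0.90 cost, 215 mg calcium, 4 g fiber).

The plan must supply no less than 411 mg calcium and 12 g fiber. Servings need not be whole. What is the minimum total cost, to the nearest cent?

The cheapest plan sits at a corner of the feasible region — with two constraints it uses at most two foods.
whole-barley bread only: max(411/62, 12/4) = 6.629 servings → $1.99.
almonds only: max(411/75, 12/3) = 5.48 servings → $6.03.
broccoli only: max(411/80, 12/5) = 5.138 servings → $4.37.
kale only: max(411/215, 12/4) = 3 servings → $2.70.
whole-barley bread + almonds: intersection lies outside the first quadrant.
whole-barley bread + broccoli with both targets exact would need a negative amount; discard.
whole-barley bread + kale with both tight: 1.529 servings and 1.471 servings → $1.78.
almonds + broccoli with both targets exact would need a negative amount; discard.
almonds + kale with both tight: 2.713 servings and 0.9652 servings → $3.85.
broccoli + kale with both tight: 1.24 servings and 1.45 servings → $2.36.
Cheapest feasible corner: $1.78.

$1.78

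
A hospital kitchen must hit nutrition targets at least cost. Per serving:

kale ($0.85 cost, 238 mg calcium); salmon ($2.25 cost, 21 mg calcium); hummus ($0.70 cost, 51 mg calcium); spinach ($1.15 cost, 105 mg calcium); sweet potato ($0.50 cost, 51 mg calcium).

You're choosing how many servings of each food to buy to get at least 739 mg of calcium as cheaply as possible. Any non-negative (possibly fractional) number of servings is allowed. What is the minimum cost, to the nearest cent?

$2.64

Cost per mg of calcium: kale $0.0036, sweet potato $0.0098, spinach $0.0110, hummus $0.0137, salmon $0.1071.
With no serving limits, use only kale: 739 mg / 238 mg = 3.105 servings × $0.85 = $2.64.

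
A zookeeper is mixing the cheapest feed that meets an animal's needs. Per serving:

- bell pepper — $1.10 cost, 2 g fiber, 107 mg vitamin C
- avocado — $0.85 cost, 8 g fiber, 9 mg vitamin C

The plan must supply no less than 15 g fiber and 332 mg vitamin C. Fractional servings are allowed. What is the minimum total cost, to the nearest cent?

At the optimum either one food covers both requirements or two foods hit both targets exactly; no other combination can be cheaper.
bell pepper only: max(15/2, 332/107) = 7.5 servings → $8.25.
avocado only: max(15/8, 332/9) = 36.89 servings → $31.36.
bell pepper + avocado with both tight: 3.008 servings and 1.123 servings → $4.26.
Cheapest feasible corner: $4.26.

$4.26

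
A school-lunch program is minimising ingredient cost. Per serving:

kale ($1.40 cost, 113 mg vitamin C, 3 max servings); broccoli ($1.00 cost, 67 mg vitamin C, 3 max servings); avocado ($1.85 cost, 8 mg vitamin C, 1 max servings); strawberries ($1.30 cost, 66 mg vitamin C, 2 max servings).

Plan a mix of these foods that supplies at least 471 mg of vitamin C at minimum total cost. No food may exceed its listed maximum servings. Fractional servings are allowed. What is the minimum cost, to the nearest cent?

$6.17

Cost per mg of vitamin C: kale $0.0124, broccoli $0.0149, strawberries $0.0197, avocado $0.2313.
Take 3 servings of kale: +339.0 mg vitamin C for $4.20 (total $4.20, still need 132.0 mg).
Take 1.97 servings of broccoli: +132.0 mg vitamin C for $1.97 (total $6.17, still need 0.0 mg).
Greedy by cheapest-per-mg is optimal for a single linear constraint, so the minimum cost is $6.17.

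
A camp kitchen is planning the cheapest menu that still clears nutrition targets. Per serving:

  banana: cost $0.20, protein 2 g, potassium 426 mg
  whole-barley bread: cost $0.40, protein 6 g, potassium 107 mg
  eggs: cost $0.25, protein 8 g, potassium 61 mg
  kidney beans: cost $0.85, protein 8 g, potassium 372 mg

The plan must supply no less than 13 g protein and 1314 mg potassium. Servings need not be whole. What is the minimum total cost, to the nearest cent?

$0.81

For a min-cost LP with two ≥-constraints, a basic feasible solution has at most two positive variables.
banana only: max(13/2, 1314/426) = 6.5 servings → $1.30.
whole-barley bread only: max(13/6, 1314/107) = 12.28 servings → $4.91.
eggs only: max(13/8, 1314/61) = 21.54 servings → $5.39.
kidney beans only: max(13/8, 1314/372) = 3.532 servings → $3.00.
banana + whole-barley bread with both tight: 2.772 servings and 1.243 servings → $1.05.
banana + eggs with both tight: 2.958 servings and 0.8856 servings → $0.81.
banana + kidney beans with both tight: 2.131 servings and 1.092 servings → $1.35.
whole-barley bread + eggs with both targets exact would need a negative amount; discard.
whole-barley bread + kidney beans: intersection lies outside the first quadrant.
eggs + kidney beans: intersection lies outside the first quadrant.
Cheapest feasible corner: $0.81.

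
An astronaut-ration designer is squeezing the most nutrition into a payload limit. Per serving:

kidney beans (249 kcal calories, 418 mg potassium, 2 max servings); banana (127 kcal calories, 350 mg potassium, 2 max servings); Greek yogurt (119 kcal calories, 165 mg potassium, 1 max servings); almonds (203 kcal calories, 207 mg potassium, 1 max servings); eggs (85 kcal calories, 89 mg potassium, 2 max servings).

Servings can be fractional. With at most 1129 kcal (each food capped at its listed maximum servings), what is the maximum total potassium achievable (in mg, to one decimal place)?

Potassium per kcal: banana 2.756, kidney beans 1.679, Greek yogurt 1.387, eggs 1.047, almonds 1.02.
Take 2 servings of banana: uses 254 kcal, +700.0 mg potassium (running total 700.0 mg).
Take 2 servings of kidney beans: uses 498 kcal, +836.0 mg potassium (running total 1536.0 mg).
Take 1 serving of Greek yogurt: uses 119 kcal, +165.0 mg potassium (running total 1701.0 mg).
Take 2 servings of eggs: uses 170 kcal, +178.0 mg potassium (running total 1879.0 mg).
Take 0.4335 servings of almonds: uses 88 kcal, +89.7 mg potassium (running total 1968.7 mg).
Filling greedily by potassium-per-kcal is optimal for one linear limit, giving 1968.7 mg.

1968.7 mg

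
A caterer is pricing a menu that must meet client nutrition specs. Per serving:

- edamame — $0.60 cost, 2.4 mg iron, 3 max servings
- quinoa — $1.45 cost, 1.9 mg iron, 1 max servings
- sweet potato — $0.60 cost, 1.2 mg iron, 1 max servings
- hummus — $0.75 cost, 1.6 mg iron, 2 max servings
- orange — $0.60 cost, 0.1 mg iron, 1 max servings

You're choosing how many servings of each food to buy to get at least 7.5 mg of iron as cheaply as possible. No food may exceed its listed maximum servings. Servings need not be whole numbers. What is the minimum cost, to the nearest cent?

Cost per mg of iron: edamame $0.2500, hummus $0.4688, sweet potato $0.5000, quinoa $0.7632, orange $6.0000.
Take 3 servings of edamame: +7.2 mg iron for $1.80 (total $1.80, still need 0.3 mg).
Take 0.1875 servings of hummus: +0.3 mg iron for $0.14 (total $1.94, still need 0.0 mg).
Filling from the cheapest source first is optimal under one linear minimum: $1.94.

$1.94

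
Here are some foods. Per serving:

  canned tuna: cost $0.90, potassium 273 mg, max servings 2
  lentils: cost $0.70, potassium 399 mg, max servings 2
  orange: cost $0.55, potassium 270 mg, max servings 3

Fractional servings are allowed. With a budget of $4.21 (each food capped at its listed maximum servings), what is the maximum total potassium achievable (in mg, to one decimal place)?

1959.9 mg

Potassium per dollar: lentils 570, orange 490.9, canned tuna 303.3.
Take 2 servings of lentils: spends $1.40, +798.0 mg potassium (running total 798.0 mg).
Take 3 servings of orange: spends $1.65, +810.0 mg potassium (running total 1608.0 mg).
Take 1.289 servings of canned tuna: spends $1.16, +351.9 mg potassium (running total 1959.9 mg).
Greedy by best ratio exhausts the cost allowance optimally: 1959.9 mg.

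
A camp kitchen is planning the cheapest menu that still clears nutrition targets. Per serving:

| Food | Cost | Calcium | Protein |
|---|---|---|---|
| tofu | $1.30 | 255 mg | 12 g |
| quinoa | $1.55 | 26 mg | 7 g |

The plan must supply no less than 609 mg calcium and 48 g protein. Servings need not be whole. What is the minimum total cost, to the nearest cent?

This is a tiny linear program; its minimum lies at a vertex of the feasible set. List the vertices and price them.
tofu only: max(609/255, 48/12) = 4 servings → $5.20.
quinoa only: max(609/26, 48/7) = 23.42 servings → $36.31.
tofu + quinoa with both tight: 2.047 servings and 3.348 servings → $7.85.
So the least-cost plan costs $5.20.

$5.20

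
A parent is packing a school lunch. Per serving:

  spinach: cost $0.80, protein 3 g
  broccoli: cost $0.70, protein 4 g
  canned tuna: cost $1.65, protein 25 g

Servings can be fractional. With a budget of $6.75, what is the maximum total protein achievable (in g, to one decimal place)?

Protein per dollar: canned tuna 15.15, broccoli 5.714, spinach 3.75.
With no serving limits, spend the whole cost allowance on canned tuna: $6.75 / $1.65 × 25 g = 102.3 g.

102.3 g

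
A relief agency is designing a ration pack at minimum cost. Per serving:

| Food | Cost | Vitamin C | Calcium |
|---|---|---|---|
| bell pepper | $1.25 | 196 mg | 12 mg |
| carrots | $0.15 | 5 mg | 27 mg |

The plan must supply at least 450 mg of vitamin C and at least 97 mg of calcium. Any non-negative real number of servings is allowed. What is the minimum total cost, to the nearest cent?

$3.18

With two linear requirements the optimum uses one or two foods; enumerate the corners.
bell pepper only: max(450/196, 97/12) = 8.083 servings → $10.10.
carrots only: max(450/5, 97/27) = 90 servings → $13.50.
bell pepper + carrots with both tight: 2.23 servings and 2.602 servings → $3.18.
So the least-cost plan costs $3.18.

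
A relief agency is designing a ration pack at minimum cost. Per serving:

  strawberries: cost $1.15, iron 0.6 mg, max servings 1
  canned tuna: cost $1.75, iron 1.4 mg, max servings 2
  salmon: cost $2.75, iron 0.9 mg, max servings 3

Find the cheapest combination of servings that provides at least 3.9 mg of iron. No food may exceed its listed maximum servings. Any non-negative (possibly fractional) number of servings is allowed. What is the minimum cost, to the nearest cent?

$6.18

Cost per mg of iron: canned tuna $1.2500, strawberries $1.9167, salmon $3.0556.
Take 2 servings of canned tuna: +2.8 mg iron for $3.50 (total $3.50, still need 1.1 mg).
Take 1 serving of strawberries: +0.6 mg iron for $1.15 (total $4.65, still need 0.5 mg).
Take 0.5556 servings of salmon: +0.5 mg iron for $1.53 (total $6.18, still need 0.0 mg).
Greedy by cheapest-per-mg is optimal for a single linear constraint, so the minimum cost is $6.18.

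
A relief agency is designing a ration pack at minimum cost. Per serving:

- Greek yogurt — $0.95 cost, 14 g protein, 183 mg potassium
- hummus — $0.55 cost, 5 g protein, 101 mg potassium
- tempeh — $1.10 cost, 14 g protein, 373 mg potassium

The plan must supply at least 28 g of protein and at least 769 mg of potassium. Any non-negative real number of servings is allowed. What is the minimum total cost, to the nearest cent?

$2.27

For a min-cost LP with two ≥-constraints, a basic feasible solution has at most two positive variables.
Greek yogurt only: max(28/14, 769/183) = 4.202 servings → $3.99.
hummus only: max(28/5, 769/101) = 7.614 servings → $4.19.
tempeh only: max(28/14, 769/373) = 2.062 servings → $2.27.
Greek yogurt + hummus with both targets exact would need a negative amount; discard.
Greek yogurt + tempeh with both targets exact would need a negative amount; discard.
hummus + tempeh: intersection lies outside the first quadrant.
Cheapest feasible corner: $2.27.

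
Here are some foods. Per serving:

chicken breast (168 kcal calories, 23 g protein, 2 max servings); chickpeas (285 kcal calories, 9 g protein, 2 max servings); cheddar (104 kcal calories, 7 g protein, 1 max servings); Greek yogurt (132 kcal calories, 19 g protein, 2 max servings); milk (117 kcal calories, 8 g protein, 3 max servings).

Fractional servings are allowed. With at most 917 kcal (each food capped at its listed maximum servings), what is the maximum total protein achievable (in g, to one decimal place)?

Protein per kcal: Greek yogurt 0.1439, chicken breast 0.1369, milk 0.06838, cheddar 0.06731, chickpeas 0.03158.
Take 2 servings of Greek yogurt: uses 264 kcal, +38.0 g protein (running total 38.0 g).
Take 2 servings of chicken breast: uses 336 kcal, +46.0 g protein (running total 84.0 g).
Take 2.709 servings of milk: uses 317 kcal, +21.7 g protein (running total 105.7 g).
Filling greedily by protein-per-kcal is optimal for one linear limit, giving 105.7 g.

105.7 g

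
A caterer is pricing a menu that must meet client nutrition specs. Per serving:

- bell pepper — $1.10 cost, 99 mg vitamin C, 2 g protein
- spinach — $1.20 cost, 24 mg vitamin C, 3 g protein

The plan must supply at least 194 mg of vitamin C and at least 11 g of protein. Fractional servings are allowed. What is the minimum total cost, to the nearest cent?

With two linear requirements the optimum uses one or two foods; enumerate the corners.
bell pepper only: max(194/99, 11/2) = 5.5 servings → $6.05.
spinach only: max(194/24, 11/3) = 8.083 servings → $9.70.
bell pepper + spinach with both tight: 1.277 servings and 2.815 servings → $4.78.
Cheapest feasible corner: $4.78.

$4.78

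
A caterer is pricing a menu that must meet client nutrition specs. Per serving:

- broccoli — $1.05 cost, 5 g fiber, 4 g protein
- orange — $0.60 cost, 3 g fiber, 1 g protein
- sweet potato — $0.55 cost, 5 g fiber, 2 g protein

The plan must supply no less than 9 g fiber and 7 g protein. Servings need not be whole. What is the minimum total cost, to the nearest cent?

Minimising a linear cost over {fiber ≥ 9, protein ≥ 7, servings ≥ 0} — the optimum is at a vertex, using one or two foods.
broccoli only: max(9/5, 7/4) = 1.8 servings → $1.89.
orange only: max(9/3, 7/1) = 7 servings → $4.20.
sweet potato only: max(9/5, 7/2) = 3.5 servings → $1.93.
broccoli + orange with both tight: 1.714 servings and 0.1429 servings → $1.89.
broccoli + sweet potato with both tight: 1.7 servings and 0.1 servings → $1.84.
orange + sweet potato with both targets exact would need a negative amount; discard.
Cheapest feasible corner: $1.84.

$1.84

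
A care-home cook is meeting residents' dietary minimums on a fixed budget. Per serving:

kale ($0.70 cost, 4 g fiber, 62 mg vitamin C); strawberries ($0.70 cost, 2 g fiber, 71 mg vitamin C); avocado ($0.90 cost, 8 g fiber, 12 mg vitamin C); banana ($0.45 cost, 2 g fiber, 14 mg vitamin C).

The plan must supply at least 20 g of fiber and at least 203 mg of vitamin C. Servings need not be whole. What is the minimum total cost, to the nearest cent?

kale only: max(20/4, 203/62) = 5 servings → $3.50.
strawberries only: max(20/2, 203/71) = 10 servings → $7.00.
avocado only: max(20/8, 203/12) = 16.92 servings → $15.22.
banana only: max(20/2, 203/14) = 14.5 servings → $6.53.
kale + strawberries: intersection lies outside the first quadrant.
kale + avocado with both tight: 3.089 servings and 0.9554 servings → $3.02.
kale + banana with both tight: 1.853 servings and 6.294 servings → $4.13.
strawberries + avocado with both tight: 2.544 servings and 1.864 servings → $3.46.
strawberries + banana with both tight: 1.105 servings and 8.895 servings → $4.78.
avocado + banana: intersection lies outside the first quadrant.
The minimum over all feasible corners is $3.02.

$3.02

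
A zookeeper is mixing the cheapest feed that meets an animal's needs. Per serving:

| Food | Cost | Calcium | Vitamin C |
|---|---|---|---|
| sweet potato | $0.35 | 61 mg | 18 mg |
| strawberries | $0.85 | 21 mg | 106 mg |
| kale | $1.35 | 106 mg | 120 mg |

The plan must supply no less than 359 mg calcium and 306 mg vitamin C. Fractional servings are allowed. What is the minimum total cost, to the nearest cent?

$3.52

At the optimum either one food covers both requirements or two foods hit both targets exactly; no other combination can be cheaper.
sweet potato only: max(359/61, 306/18) = 17 servings → $5.95.
strawberries only: max(359/21, 306/106) = 17.1 servings → $14.53.
kale only: max(359/106, 306/120) = 3.387 servings → $4.57.
sweet potato + strawberries with both tight: 5.195 servings and 2.005 servings → $3.52.
sweet potato + kale with both tight: 1.967 servings and 2.255 servings → $3.73.
strawberries + kale: the both-tight solution has a negative serving — not a feasible corner.
The minimum over all feasible corners is $3.52.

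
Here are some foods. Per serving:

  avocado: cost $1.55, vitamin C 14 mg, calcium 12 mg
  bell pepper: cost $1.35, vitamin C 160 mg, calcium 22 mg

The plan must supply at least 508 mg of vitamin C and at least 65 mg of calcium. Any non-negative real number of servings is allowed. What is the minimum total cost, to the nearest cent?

An LP optimum is at a vertex; with two nutrient constraints at most two foods are used. Check each candidate.
avocado only: max(508/14, 65/12) = 36.29 servings → $56.24.
bell pepper only: max(508/160, 65/22) = 3.175 servings → $4.29.
avocado + bell pepper: intersection lies outside the first quadrant.
Cheapest feasible corner: $4.29.

$4.29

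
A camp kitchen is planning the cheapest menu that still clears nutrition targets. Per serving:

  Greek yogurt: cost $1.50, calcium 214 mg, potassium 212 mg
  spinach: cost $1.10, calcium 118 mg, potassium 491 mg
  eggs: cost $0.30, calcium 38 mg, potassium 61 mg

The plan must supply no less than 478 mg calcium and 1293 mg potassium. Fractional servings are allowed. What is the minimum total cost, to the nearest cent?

A basic optimal solution has at most two foods positive. Try each food alone and each pair with both targets met exactly.
Greek yogurt only: max(478/214, 1293/212) = 6.099 servings → $9.15.
spinach only: max(478/118, 1293/491) = 4.051 servings → $4.46.
eggs only: max(478/38, 1293/61) = 21.2 servings → $6.36.
Greek yogurt + spinach with both tight: 1.026 servings and 2.19 servings → $3.95.
Greek yogurt + eggs: intersection lies outside the first quadrant.
spinach + eggs with both tight: 1.743 servings and 7.166 servings → $4.07.
So the least-cost plan costs $3.95.

$3.95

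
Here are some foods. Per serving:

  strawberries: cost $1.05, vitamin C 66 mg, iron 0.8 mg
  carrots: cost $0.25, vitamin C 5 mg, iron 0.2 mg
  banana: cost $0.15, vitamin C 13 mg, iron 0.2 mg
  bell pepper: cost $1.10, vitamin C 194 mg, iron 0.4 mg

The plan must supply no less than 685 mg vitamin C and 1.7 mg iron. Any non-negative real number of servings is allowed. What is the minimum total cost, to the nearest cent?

$4.01

At the optimum either one food covers both requirements or two foods hit both targets exactly; no other combination can be cheaper.
strawberries only: max(685/66, 1.7/0.8) = 10.38 servings → $10.90.
carrots only: max(685/5, 1.7/0.2) = 137 servings → $34.25.
banana only: max(685/13, 1.7/0.2) = 52.69 servings → $7.90.
bell pepper only: max(685/194, 1.7/0.4) = 4.25 servings → $4.67.
strawberries + carrots: intersection lies outside the first quadrant.
strawberries + banana: intersection lies outside the first quadrant.
strawberries + bell pepper with both tight: 0.4332 servings and 3.384 servings → $4.18.
carrots + banana: the both-tight solution has a negative serving — not a feasible corner.
carrots + bell pepper with both tight: 1.516 servings and 3.492 servings → $4.22.
banana + bell pepper with both tight: 1.661 servings and 3.42 servings → $4.01.
So the least-cost plan costs $4.01.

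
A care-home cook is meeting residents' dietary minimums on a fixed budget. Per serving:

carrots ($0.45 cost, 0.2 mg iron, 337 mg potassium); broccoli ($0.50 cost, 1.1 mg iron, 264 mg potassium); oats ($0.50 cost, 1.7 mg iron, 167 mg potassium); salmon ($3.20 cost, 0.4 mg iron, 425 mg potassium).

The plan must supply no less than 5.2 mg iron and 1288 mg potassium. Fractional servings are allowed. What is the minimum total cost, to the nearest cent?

$2.41

Two binding constraints pin down two serving amounts, so the optimal mix uses at most two foods. The candidates are each food alone (scaled to the tighter of iron/potassium) and each pair with both constraints tight.
carrots only: max(5.2/0.2, 1288/337) = 26 servings → $11.70.
broccoli only: max(5.2/1.1, 1288/264) = 4.879 servings → $2.44.
oats only: max(5.2/1.7, 1288/167) = 7.713 servings → $3.86.
salmon only: max(5.2/0.4, 1288/425) = 13 servings → $41.60.
carrots + broccoli with both tight: 0.1384 servings and 4.702 servings → $2.41.
carrots + oats with both tight: 2.449 servings and 2.771 servings → $2.49.
carrots + salmon: intersection lies outside the first quadrant.
broccoli + oats: the both-tight solution has a negative serving — not a feasible corner.
broccoli + salmon with both tight: 4.683 servings and 0.1216 servings → $2.73.
oats + salmon with both tight: 2.585 servings and 2.015 servings → $7.74.
The minimum over all feasible corners is $2.41.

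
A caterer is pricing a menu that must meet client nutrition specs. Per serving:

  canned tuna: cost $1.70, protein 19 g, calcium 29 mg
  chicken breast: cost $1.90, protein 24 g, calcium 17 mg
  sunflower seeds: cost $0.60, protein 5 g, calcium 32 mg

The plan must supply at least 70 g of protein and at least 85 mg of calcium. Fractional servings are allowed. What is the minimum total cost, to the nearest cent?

$5.80

Check every corner: each single food scaled to meet both minima, and each pair solved so both constraints bind.
canned tuna only: max(70/19, 85/29) = 3.684 servings → $6.26.
chicken breast only: max(70/24, 85/17) = 5 servings → $9.50.
sunflower seeds only: max(70/5, 85/32) = 14 servings → $8.40.
canned tuna + chicken breast with both tight: 2.279 servings and 1.113 servings → $5.99.
canned tuna + sunflower seeds: intersection lies outside the first quadrant.
chicken breast + sunflower seeds with both tight: 2.657 servings and 1.245 servings → $5.80.
Cheapest feasible corner: $5.80.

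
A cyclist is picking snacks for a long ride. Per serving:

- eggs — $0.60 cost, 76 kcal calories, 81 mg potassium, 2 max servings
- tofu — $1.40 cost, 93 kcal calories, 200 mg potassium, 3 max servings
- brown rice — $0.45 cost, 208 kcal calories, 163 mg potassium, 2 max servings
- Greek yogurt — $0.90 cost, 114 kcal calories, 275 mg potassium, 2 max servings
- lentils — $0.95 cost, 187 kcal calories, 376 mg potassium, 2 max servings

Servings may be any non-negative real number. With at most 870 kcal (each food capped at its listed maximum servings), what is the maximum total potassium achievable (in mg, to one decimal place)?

Potassium per kcal: Greek yogurt 2.412, tofu 2.151, lentils 2.011, eggs 1.066, brown rice 0.7837.
Take 2 servings of Greek yogurt: uses 228 kcal, +550.0 mg potassium (running total 550.0 mg).
Take 3 servings of tofu: uses 279 kcal, +600.0 mg potassium (running total 1150.0 mg).
Take 1.941 servings of lentils: uses 363 kcal, +729.9 mg potassium (running total 1879.9 mg).
Greedy by best ratio exhausts the calories allowance optimally: 1879.9 mg.

1879.9 mg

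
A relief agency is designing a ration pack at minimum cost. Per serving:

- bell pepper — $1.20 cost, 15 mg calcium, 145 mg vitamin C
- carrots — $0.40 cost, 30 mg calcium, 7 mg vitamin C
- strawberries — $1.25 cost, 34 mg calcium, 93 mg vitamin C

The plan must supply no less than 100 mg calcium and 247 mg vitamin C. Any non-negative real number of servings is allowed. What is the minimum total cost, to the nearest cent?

Compare the cost at each extreme point of the feasible region.
bell pepper only: max(100/15, 247/145) = 6.667 servings → $8.00.
carrots only: max(100/30, 247/7) = 35.29 servings → $14.11.
strawberries only: max(100/34, 247/93) = 2.941 servings → $3.68.
bell pepper + carrots with both tight: 1.581 servings and 2.543 servings → $2.91.
bell pepper + strawberries with both targets exact would need a negative amount; discard.
carrots + strawberries with both tight: 0.3534 servings and 2.629 servings → $3.43.
Cheapest feasible corner: $2.91.

$2.91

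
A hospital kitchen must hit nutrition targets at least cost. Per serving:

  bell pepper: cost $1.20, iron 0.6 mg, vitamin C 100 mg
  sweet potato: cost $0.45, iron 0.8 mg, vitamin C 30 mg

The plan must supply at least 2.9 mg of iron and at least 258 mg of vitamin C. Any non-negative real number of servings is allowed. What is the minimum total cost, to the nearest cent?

$3.29

A basic optimal solution has at most two foods positive. Try each food alone and each pair with both targets met exactly.
bell pepper only: max(2.9/0.6, 258/100) = 4.833 servings → $5.80.
sweet potato only: max(2.9/0.8, 258/30) = 8.6 servings → $3.87.
bell pepper + sweet potato with both tight: 1.926 servings and 2.181 servings → $3.29.
So the least-cost plan costs $3.29.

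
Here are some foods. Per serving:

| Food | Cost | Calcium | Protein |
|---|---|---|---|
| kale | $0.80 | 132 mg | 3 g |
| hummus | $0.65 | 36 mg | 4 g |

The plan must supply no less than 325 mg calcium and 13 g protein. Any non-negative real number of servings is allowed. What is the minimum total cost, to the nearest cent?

This is a tiny linear program; its minimum lies at a vertex of the feasible set. List the vertices and price them.
kale only: max(325/132, 13/3) = 4.333 servings → $3.47.
hummus only: max(325/36, 13/4) = 9.028 servings → $5.87.
kale + hummus with both tight: 1.981 servings and 1.764 servings → $2.73.
The minimum over all feasible corners is $2.73.

$2.73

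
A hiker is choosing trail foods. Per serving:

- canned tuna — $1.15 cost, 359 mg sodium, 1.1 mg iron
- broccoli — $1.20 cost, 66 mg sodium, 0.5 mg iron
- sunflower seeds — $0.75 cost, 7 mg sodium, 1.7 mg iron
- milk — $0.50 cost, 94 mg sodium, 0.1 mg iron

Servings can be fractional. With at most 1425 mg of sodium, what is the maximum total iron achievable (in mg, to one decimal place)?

Iron per mg sodium: sunflower seeds 0.2429, broccoli 0.007576, canned tuna 0.003064, milk 0.001064.
With no serving limits, spend the whole sodium allowance on sunflower seeds: 1425 mg / 7 mg × 1.7 mg = 346.1 mg.

346.1 mg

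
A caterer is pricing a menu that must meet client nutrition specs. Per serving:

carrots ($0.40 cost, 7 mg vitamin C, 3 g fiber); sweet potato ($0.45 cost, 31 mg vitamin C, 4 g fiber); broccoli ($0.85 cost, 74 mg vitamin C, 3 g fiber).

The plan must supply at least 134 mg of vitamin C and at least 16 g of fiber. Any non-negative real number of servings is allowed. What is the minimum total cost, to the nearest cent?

$1.90

Minimising a linear cost over {vitamin C ≥ 134, fiber ≥ 16, servings ≥ 0} — the optimum is at a vertex, using one or two foods.
carrots only: max(134/7, 16/3) = 19.14 servings → $7.66.
sweet potato only: max(134/31, 16/4) = 4.323 servings → $1.95.
broccoli only: max(134/74, 16/3) = 5.333 servings → $4.53.
carrots + sweet potato: intersection lies outside the first quadrant.
carrots + broccoli with both tight: 3.891 servings and 1.443 servings → $2.78.
sweet potato + broccoli with both tight: 3.852 servings and 0.197 servings → $1.90.
Cheapest feasible corner: $1.90.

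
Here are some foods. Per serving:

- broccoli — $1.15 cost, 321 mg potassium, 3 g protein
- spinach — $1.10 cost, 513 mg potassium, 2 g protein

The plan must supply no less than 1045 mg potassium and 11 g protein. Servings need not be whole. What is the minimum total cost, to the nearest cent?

broccoli only: max(1045/321, 11/3) = 3.667 servings → $4.22.
spinach only: max(1045/513, 11/2) = 5.5 servings → $6.05.
broccoli + spinach: the both-tight solution has a negative serving — not a feasible corner.
So the least-cost plan costs $4.22.

$4.22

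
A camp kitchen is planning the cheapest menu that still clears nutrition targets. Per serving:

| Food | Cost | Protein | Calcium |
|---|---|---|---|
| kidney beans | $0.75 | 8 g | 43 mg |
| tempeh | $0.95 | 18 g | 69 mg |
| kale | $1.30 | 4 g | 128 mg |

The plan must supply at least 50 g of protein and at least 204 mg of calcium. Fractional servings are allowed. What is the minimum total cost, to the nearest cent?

$2.76

A basic optimal solution has at most two foods positive. Try each food alone and each pair with both targets met exactly.
kidney beans only: max(50/8, 204/43) = 6.25 servings → $4.69.
tempeh only: max(50/18, 204/69) = 2.957 servings → $2.81.
kale only: max(50/4, 204/128) = 12.5 servings → $16.25.
kidney beans + tempeh with both tight: 1 serving and 2.333 servings → $2.97.
kidney beans + kale: intersection lies outside the first quadrant.
tempeh + kale with both tight: 2.753 servings and 0.1095 servings → $2.76.
So the least-cost plan costs $2.76.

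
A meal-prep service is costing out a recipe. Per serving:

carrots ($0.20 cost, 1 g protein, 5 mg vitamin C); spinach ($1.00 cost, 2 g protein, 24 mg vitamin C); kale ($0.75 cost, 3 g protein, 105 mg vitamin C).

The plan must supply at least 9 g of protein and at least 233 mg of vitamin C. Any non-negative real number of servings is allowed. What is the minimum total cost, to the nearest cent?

With two linear requirements the optimum uses one or two foods; enumerate the corners.
carrots only: max(9/1, 233/5) = 46.6 servings → $9.32.
spinach only: max(9/2, 233/24) = 9.708 servings → $9.71.
kale only: max(9/3, 233/105) = 3 servings → $2.25.
carrots + spinach with both targets exact would need a negative amount; discard.
carrots + kale with both tight: 2.733 servings and 2.089 servings → $2.11.
spinach + kale with both tight: 1.783 servings and 1.812 servings → $3.14.
So the least-cost plan costs $2.11.

$2.11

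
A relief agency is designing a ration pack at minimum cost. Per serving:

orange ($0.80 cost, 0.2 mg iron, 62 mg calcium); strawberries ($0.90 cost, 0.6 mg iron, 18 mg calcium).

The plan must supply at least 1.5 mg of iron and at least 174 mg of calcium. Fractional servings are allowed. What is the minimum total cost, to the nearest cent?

$3.40

An LP optimum is at a vertex; with two nutrient constraints at most two foods are used. Check each candidate.
orange only: max(1.5/0.2, 174/62) = 7.5 servings → $6.00.
strawberries only: max(1.5/0.6, 174/18) = 9.667 servings → $8.70.
orange + strawberries with both tight: 2.304 servings and 1.732 servings → $3.40.
So the least-cost plan costs $3.40.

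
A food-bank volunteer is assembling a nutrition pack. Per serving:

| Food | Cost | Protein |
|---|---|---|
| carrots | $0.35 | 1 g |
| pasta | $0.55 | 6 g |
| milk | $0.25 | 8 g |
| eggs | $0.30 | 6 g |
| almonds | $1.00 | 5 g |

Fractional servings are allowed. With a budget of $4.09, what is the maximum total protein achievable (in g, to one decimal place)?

130.9 g

Protein per dollar: milk 32, eggs 20, pasta 10.91, almonds 5, carrots 2.857.
With no serving limits, spend the whole cost allowance on milk: $4.09 / $0.25 × 8 g = 130.9 g.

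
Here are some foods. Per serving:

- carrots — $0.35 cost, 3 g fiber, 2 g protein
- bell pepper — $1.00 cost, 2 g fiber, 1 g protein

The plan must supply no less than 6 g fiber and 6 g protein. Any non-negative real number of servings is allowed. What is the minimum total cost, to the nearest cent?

An LP optimum is at a vertex; with two nutrient constraints at most two foods are used. Check each candidate.
carrots only: max(6/3, 6/2) = 3 servings → $1.05.
bell pepper only: max(6/2, 6/1) = 6 servings → $6.00.
carrots + bell pepper: the both-tight solution has a negative serving — not a feasible corner.
So the least-cost plan costs $1.05.

$1.05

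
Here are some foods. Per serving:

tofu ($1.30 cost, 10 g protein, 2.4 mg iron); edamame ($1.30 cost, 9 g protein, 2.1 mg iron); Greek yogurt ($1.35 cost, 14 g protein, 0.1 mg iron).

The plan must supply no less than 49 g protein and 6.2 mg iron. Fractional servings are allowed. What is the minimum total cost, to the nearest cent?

Two binding constraints pin down two serving amounts, so the optimal mix uses at most two foods. The candidates are each food alone (scaled to the tighter of protein/iron) and each pair with both constraints tight.
tofu only: max(49/10, 6.2/2.4) = 4.9 servings → $6.37.
edamame only: max(49/9, 6.2/2.1) = 5.444 servings → $7.08.
Greek yogurt only: max(49/14, 6.2/0.1) = 62 servings → $83.70.
tofu + edamame: the both-tight solution has a negative serving — not a feasible corner.
tofu + Greek yogurt with both tight: 2.512 servings and 1.706 servings → $5.57.
edamame + Greek yogurt with both tight: 2.874 servings and 1.653 servings → $5.97.
The minimum over all feasible corners is $5.57.

$5.57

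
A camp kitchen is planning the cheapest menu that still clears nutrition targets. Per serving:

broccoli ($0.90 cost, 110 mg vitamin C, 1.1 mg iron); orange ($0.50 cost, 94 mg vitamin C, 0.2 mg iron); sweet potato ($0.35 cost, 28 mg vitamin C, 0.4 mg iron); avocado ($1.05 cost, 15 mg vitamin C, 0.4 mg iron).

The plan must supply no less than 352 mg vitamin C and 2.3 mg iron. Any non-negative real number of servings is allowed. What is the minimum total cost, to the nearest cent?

For a min-cost LP with two ≥-constraints, a basic feasible solution has at most two positive variables.
broccoli only: max(352/110, 2.3/1.1) = 3.2 servings → $2.88.
orange only: max(352/94, 2.3/0.2) = 11.5 servings → $5.75.
sweet potato only: max(352/28, 2.3/0.4) = 12.57 servings → $4.40.
avocado only: max(352/15, 2.3/0.4) = 23.47 servings → $24.64.
broccoli + orange with both tight: 1.791 servings and 1.649 servings → $2.44.
broccoli + sweet potato: the both-tight solution has a negative serving — not a feasible corner.
broccoli + avocado with both targets exact would need a negative amount; discard.
orange + sweet potato with both tight: 2.388 servings and 4.556 servings → $2.79.
orange + avocado with both tight: 3.072 servings and 4.214 servings → $5.96.
sweet potato + avocado with both targets exact would need a negative amount; discard.
Cheapest feasible corner: $2.44.

$2.44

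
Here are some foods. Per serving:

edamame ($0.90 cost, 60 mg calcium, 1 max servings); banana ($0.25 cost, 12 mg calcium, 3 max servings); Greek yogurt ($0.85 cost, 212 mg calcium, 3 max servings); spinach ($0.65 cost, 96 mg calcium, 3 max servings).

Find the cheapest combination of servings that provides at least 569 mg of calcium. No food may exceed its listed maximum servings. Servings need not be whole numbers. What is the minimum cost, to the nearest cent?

Cost per mg of calcium: Greek yogurt $0.0040, spinach $0.0068, edamame $0.0150, banana $0.0208.
Take 2.684 servings of Greek yogurt: +569.0 mg calcium for $2.28 (total $2.28, still need 0.0 mg).
Filling from the cheapest source first is optimal under one linear minimum: $2.28.

$2.28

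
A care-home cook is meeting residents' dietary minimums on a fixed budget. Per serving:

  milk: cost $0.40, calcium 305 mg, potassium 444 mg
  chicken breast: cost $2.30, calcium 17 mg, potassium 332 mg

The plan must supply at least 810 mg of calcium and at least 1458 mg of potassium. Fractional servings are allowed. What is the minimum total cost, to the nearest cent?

$1.31

Check every corner: each single food scaled to meet both minima, and each pair solved so both constraints bind.
milk only: max(810/305, 1458/444) = 3.284 servings → $1.31.
chicken breast only: max(810/17, 1458/332) = 47.65 servings → $109.59.
milk + chicken breast with both tight: 2.605 servings and 0.9076 servings → $3.13.
The minimum over all feasible corners is $1.31.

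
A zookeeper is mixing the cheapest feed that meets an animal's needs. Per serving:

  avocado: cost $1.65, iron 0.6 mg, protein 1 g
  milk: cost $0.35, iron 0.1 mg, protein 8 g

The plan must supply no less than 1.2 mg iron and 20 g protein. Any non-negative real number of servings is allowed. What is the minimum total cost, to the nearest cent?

$3.47

The cheapest plan sits at a corner of the feasible region — with two constraints it uses at most two foods.
avocado only: max(1.2/0.6, 20/1) = 20 servings → $33.00.
milk only: max(1.2/0.1, 20/8) = 12 servings → $4.20.
avocado + milk with both tight: 1.617 servings and 2.298 servings → $3.47.
So the least-cost plan costs $3.47.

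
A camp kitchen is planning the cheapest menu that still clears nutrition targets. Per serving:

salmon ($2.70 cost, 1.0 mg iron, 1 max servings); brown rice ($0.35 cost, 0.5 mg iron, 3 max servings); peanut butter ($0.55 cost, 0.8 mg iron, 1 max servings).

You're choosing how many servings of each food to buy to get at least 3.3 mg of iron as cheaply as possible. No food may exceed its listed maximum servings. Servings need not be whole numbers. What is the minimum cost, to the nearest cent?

$4.30

Cost per mg of iron: peanut butter $0.6875, brown rice $0.7000, salmon $2.7000.
Take 1 serving of peanut butter: +0.8 mg iron for $0.55 (total $0.55, still need 2.5 mg).
Take 3 servings of brown rice: +1.5 mg iron for $1.05 (total $1.60, still need 1.0 mg).
Take 1 serving of salmon: +1.0 mg iron for $2.70 (total $4.30, still need 0.0 mg).
Greedy by cheapest-per-mg is optimal for a single linear constraint, so the minimum cost is $4.30.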